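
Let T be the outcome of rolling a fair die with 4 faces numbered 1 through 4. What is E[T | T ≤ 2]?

3/2

Given T ≤ 2, T is equally likely to be any of {1, 2}.
E[T | T ≤ 2] = (1 + 2) / 2 = 3/2.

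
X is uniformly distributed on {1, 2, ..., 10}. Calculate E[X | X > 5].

8

Given X > 5, X is equally likely to be any of {6, 7, 8, 9, 10}.
E[X | X > 5] = (6 + 7 + 8 + 9 + 10) / 5 = 8.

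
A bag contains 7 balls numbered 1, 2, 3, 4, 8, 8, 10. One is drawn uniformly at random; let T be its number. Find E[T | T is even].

32/5

P(T is even) = 5/7.
Σ over the event: 2·1/7 + 4·1/7 + 8·2/7 + 10·1/7 = 32/7.
E[T | T is even] = (32/7) / (5/7) = 32/5.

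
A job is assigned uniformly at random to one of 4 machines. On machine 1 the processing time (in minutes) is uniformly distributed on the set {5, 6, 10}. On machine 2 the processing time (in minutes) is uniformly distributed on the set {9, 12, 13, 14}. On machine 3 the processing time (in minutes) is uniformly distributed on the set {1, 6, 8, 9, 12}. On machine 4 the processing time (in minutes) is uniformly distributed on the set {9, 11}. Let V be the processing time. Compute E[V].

181/20

E[V | machine 1] = (5+6+10)/3 = 7.
E[V | machine 2] = (9+12+13+14)/4 = 12.
E[V | machine 3] = (1+6+8+9+12)/5 = 36/5.
E[V | machine 4] = (9+11)/2 = 10.
E[V] = (1/4)·(7) + (1/4)·(12) + (1/4)·(36/5) + (1/4)·(10) = 181/20.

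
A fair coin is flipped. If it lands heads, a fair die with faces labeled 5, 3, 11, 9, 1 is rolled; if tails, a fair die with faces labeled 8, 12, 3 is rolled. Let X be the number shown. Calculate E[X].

101/15

E[X | heads] = (5+3+11+9+1)/5 = 29/5.
E[X | tails] = (8+12+3)/3 = 23/3.
By the law of total expectation,
E[X] = (1/2)·(29/5) + (1/2)·(23/3) = 101/15.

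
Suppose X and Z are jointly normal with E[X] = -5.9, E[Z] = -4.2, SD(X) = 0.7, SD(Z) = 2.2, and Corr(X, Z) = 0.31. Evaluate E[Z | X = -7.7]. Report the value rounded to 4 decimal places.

-5.9537

E[Z | X=x] = μ_Z + ρ(σ_Z/σ_X)(x − μ_X) for jointly normal variables.
E[Z | X=-7.7] = -4.2 + (0.31)·(2.2/0.7)·(-7.7 − (-5.9)) = -4.2 + (0.97429)·(-1.8) = -5.9537.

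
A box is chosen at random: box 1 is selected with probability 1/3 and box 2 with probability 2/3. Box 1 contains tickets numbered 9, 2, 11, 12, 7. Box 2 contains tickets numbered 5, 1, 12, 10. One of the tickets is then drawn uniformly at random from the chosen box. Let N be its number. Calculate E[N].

37/5

E[N | box 1] = (9+2+11+12+7)/5 = 41/5.
E[N | box 2] = (5+1+12+10)/4 = 7.
E[N] = (1/3)·(41/5) + (2/3)·(7) = 37/5.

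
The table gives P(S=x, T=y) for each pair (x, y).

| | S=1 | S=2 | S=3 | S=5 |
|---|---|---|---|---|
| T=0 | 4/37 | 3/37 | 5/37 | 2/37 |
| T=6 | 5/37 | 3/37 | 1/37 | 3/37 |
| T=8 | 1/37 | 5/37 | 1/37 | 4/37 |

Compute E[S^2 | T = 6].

P(T = 6) = 12/37.
Summing S^2·P(S=x,T=y) over the conditioning event gives 101/37.
E[S^2 | T = 6] = (101/37) / (12/37) = 101/12.

101/12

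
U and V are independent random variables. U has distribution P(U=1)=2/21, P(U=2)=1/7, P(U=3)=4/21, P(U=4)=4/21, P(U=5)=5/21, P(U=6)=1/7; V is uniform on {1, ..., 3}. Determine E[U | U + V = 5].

34/11

P(U + V = 5) = 11/63.
Summing U·P(x,y) over outcomes with U + V = 5 gives 34/63.
E[U | U + V = 5] = (34/63) / (11/63) = 34/11.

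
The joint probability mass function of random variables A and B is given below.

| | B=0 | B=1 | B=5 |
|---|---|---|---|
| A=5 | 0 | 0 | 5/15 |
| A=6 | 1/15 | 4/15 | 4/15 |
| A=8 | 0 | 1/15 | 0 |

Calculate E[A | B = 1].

P(B = 1) = 1/3.
Σ A·P over the event = 6·(4/15) + 8·(1/15) = 32/15.
E[A | B = 1] = (32/15) / (1/3) = 32/5.

32/5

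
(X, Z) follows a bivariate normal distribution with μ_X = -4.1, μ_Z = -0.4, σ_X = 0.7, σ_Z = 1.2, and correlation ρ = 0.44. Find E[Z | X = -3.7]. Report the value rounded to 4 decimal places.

-0.0983

The regression of Z on X has slope ρ·σ_Z/σ_X and passes through (μ_X, μ_Z).
E[Z | X=-3.7] = -0.4 + (0.44)·(1.2/0.7)·(-3.7 − (-4.1)) = -0.4 + (0.75429)·(0.4) = -0.0983.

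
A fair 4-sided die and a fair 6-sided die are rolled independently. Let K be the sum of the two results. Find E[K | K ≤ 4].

P(K ≤ 4) = 1/4.
Σ over the event: 2·1/24 + 3·1/12 + 4·1/8 = 5/6.
E[K | K ≤ 4] = (5/6) / (1/4) = 10/3.

10/3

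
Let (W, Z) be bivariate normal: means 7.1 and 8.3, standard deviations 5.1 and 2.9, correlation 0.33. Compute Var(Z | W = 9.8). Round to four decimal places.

Var(Z | W=x) = (1 − ρ²)·σ_Z².
Var(Z | W=9.8) = (2.9)²·(1 − (0.33)²) = 8.41·0.8911 = 7.4942.

7.4942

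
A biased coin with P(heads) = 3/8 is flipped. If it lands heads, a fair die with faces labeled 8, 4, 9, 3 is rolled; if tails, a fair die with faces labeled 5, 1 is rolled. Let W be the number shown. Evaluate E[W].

E[W | heads] = (8+4+9+3)/4 = 6.
E[W | tails] = (5+1)/2 = 3.
E[W] = (3/8)·(6) + (5/8)·(3) = 33/8.

33/8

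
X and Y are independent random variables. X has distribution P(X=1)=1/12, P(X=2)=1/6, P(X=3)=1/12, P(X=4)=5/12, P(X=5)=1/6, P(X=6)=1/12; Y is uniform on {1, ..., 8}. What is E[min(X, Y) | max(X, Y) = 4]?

P(max(X, Y) = 4) = 1/4.
Summing min(X,Y)·P(x,y) over outcomes with max(X, Y) = 4 gives 29/48.
E[min(X, Y) | max(X, Y) = 4] = (29/48) / (1/4) = 29/12.

29/12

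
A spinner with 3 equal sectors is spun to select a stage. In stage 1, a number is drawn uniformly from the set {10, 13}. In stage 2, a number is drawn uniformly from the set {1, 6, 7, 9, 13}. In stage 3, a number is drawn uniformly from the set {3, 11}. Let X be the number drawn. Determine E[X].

257/30

E[X | stage 1] = (10+13)/2 = 23/2.
E[X | stage 2] = (1+6+7+9+13)/5 = 36/5.
E[X | stage 3] = (3+11)/2 = 7.
E[X] = (1/3)·(23/2) + (1/3)·(36/5) + (1/3)·(7) = 257/30.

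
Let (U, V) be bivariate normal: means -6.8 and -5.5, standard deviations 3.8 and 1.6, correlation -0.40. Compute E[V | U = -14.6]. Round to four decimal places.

-4.1863

For a bivariate normal, E[V | U=x] = μ_V + ρ·(σ_V/σ_U)·(x − μ_U).
E[V | U=-14.6] = -5.5 + (-0.40)·(1.6/3.8)·(-14.6 − (-6.8)) = -5.5 + (-0.16842)·(-7.8) = -4.1863.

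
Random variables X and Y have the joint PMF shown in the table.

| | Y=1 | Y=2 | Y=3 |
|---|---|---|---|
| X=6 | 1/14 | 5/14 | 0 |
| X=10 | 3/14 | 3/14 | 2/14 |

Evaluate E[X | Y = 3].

P(Y = 3) = 1/7.
Summing X·P(X=x,Y=y) over the conditioning event gives 10/7.
E[X | Y = 3] = (10/7) / (1/7) = 10.

10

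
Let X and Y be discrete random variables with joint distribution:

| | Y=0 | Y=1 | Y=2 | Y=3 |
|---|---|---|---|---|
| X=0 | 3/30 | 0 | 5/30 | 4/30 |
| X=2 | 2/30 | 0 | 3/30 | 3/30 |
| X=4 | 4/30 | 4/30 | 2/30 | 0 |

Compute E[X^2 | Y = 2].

P(Y = 2) = 1/3.
Σ X^2·P over the event = 0·(5/30) + 4·(3/30) + 16·(2/30) = 22/15.
E[X^2 | Y = 2] = (22/15) / (1/3) = 22/5.

22/5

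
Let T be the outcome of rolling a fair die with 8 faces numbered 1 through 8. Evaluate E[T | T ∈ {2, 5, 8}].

P(T ∈ {2, 5, 8}) = 3/8.
Σ over the event: 2·1/8 + 5·1/8 + 8·1/8 = 15/8.
E[T | T ∈ {2, 5, 8}] = (15/8) / (3/8) = 5.

5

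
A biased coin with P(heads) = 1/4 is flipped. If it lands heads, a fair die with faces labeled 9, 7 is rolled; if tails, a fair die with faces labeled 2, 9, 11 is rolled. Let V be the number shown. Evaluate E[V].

15/2

E[V | heads] = (9+7)/2 = 8.
E[V | tails] = (2+9+11)/3 = 22/3.
By the law of total expectation,
E[V] = (1/4)·(8) + (3/4)·(22/3) = 15/2.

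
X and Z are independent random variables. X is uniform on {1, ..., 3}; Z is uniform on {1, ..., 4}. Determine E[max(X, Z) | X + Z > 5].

11/3

Outcomes with X + Z > 5: (2,4), (3,3), (3,4), each with probability 1/12.
E[max(X, Z) | X + Z > 5] = (4 + 3 + 4) / 3 = 11/3.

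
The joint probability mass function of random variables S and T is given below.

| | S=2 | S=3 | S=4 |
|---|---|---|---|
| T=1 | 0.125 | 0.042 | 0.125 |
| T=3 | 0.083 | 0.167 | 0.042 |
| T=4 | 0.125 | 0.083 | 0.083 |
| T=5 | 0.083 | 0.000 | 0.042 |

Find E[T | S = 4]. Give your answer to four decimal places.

P(S = 4) = 0.292.
Σ T·P over the event = 1·(0.125) + 3·(0.042) + 4·(0.083) + 5·(0.042) = 0.793.
E[T | S = 4] = (0.793) / (0.292) = 2.7158.

2.7158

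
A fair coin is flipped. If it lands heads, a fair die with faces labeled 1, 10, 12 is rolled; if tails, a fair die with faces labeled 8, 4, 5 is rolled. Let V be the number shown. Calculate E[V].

E[V | heads] = (1+10+12)/3 = 23/3.
E[V | tails] = (8+4+5)/3 = 17/3.
By the law of total expectation,
E[V] = (1/2)·(23/3) + (1/2)·(17/3) = 20/3.

20/3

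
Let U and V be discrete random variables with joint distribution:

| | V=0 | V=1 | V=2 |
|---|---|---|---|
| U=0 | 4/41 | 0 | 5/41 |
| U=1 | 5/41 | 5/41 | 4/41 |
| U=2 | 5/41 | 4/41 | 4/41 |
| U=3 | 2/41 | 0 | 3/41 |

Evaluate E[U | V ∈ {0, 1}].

34/25

P(V ∈ {0, 1}) = 25/41.
Σ U·P over the event = 0·(4/41) + 1·(5/41) + 1·(5/41) + 2·(5/41) + 2·(4/41) + 3·(2/41) = 34/41.
E[U | V ∈ {0, 1}] = (34/41) / (25/41) = 34/25.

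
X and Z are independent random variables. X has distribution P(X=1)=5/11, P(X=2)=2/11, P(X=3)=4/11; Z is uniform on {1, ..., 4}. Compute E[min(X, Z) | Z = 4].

P(Z = 4) = 1/4.
Summing min(X,Z)·P(x,y) over outcomes with Z = 4 gives 21/44.
E[min(X, Z) | Z = 4] = (21/44) / (1/4) = 21/11.

21/11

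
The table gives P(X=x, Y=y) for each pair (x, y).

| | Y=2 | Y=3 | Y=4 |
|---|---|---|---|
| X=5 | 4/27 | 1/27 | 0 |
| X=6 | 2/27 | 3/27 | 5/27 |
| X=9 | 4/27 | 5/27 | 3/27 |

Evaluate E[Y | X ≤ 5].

P(X ≤ 5) = 5/27.
Summing Y·P(X=x,Y=y) over the conditioning event gives 11/27.
E[Y | X ≤ 5] = (11/27) / (5/27) = 11/5.

11/5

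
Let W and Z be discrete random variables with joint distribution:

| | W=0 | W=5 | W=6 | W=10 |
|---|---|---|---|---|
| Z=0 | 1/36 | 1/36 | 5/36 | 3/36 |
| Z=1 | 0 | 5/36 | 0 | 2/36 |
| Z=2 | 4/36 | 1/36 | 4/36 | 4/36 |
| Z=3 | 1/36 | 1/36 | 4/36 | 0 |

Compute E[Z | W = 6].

P(W = 6) = 13/36.
Σ Z·P over the event = 0·(5/36) + 2·(4/36) + 3·(4/36) = 5/9.
E[Z | W = 6] = (5/9) / (13/36) = 20/13.

20/13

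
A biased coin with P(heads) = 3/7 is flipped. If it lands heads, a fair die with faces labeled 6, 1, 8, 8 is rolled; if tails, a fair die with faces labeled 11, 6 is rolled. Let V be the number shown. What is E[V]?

205/28

E[V | heads] = (6+1+8+8)/4 = 23/4.
E[V | tails] = (11+6)/2 = 17/2.
By the law of total expectation,
E[V] = (3/7)·(23/4) + (4/7)·(17/2) = 205/28.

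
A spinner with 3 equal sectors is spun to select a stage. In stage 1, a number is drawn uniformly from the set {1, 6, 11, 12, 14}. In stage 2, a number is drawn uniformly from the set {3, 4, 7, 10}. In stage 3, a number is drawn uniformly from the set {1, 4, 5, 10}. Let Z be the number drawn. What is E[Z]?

33/5

E[Z | stage 1] = (1+6+11+12+14)/5 = 44/5.
E[Z | stage 2] = (3+4+7+10)/4 = 6.
E[Z | stage 3] = (1+4+5+10)/4 = 5.
E[Z] = (1/3)·(44/5) + (1/3)·(6) + (1/3)·(5) = 33/5.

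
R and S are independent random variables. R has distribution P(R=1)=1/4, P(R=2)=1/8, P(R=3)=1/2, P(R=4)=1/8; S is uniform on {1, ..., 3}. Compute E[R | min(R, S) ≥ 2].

3

P(min(R, S) ≥ 2) = 1/2.
Summing R·P(x,y) over outcomes with min(R, S) ≥ 2 gives 3/2.
E[R | min(R, S) ≥ 2] = (3/2) / (1/2) = 3.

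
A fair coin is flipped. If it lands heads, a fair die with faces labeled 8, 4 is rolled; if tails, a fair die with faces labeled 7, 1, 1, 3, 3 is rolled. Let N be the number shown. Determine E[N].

E[N | heads] = (8+4)/2 = 6.
E[N | tails] = (7+1+1+3+3)/5 = 3.
E[N] = (1/2)·(6) + (1/2)·(3) = 9/2.

9/2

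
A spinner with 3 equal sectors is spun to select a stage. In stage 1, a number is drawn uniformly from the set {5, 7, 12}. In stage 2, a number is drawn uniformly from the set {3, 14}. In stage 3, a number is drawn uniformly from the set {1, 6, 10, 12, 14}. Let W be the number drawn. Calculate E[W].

E[W | stage 1] = (5+7+12)/3 = 8.
E[W | stage 2] = (3+14)/2 = 17/2.
E[W | stage 3] = (1+6+10+12+14)/5 = 43/5.
By the law of total expectation,
E[W] = (1/3)·(8) + (1/3)·(17/2) + (1/3)·(43/5) = 251/30.

251/30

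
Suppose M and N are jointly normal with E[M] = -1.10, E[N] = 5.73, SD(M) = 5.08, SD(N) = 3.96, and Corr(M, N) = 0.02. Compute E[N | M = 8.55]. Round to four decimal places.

For a bivariate normal, E[N | M=x] = μ_N + ρ·(σ_N/σ_M)·(x − μ_M).
E[N | M=8.55] = 5.73 + (0.02)·(3.96/5.08)·(8.55 − (-1.10)) = 5.73 + (0.0155906)·(9.65) = 5.8804.

5.8804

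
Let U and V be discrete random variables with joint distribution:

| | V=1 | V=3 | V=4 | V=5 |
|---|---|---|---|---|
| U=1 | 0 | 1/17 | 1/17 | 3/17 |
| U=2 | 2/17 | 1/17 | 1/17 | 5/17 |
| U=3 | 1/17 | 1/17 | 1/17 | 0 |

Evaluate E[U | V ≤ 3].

13/6

P(V ≤ 3) = 6/17.
Σ U·P over the event = 1·(1/17) + 2·(2/17) + 2·(1/17) + 3·(1/17) + 3·(1/17) = 13/17.
E[U | V ≤ 3] = (13/17) / (6/17) = 13/6.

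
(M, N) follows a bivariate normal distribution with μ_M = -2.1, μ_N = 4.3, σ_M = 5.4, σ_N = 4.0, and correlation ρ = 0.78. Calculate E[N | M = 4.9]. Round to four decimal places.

8.3444

The regression of N on M has slope ρ·σ_N/σ_M and passes through (μ_M, μ_N).
E[N | M=4.9] = 4.3 + (0.78)·(4.0/5.4)·(4.9 − (-2.1)) = 4.3 + (0.577778)·(7) = 8.3444.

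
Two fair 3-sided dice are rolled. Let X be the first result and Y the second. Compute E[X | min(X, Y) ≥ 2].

5/2

P(min(X, Y) ≥ 2) = 4/9.
Summing X·P(x,y) over outcomes with min(X, Y) ≥ 2 gives 10/9.
E[X | min(X, Y) ≥ 2] = (10/9) / (4/9) = 5/2.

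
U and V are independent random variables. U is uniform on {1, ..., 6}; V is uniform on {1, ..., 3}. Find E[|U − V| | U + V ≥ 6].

P(U + V ≥ 6) = 1/2.
Summing |U−V|·P(x,y) over outcomes with U + V ≥ 6 gives 4/3.
E[|U − V| | U + V ≥ 6] = (4/3) / (1/2) = 8/3.

8/3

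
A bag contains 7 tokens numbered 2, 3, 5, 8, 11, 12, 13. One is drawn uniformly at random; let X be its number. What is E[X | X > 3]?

49/5

P(X > 3) = 5/7.
Σ over the event: 5·1/7 + 8·1/7 + 11·1/7 + 12·1/7 + 13·1/7 = 7.
E[X | X > 3] = (7) / (5/7) = 49/5.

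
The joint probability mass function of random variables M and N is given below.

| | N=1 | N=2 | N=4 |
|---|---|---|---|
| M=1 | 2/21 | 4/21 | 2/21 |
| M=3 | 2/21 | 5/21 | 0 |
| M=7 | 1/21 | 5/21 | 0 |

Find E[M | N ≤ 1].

P(N ≤ 1) = 5/21.
Σ M·P over the event = 1·(2/21) + 3·(2/21) + 7·(1/21) = 5/7.
E[M | N ≤ 1] = (5/7) / (5/21) = 3.

3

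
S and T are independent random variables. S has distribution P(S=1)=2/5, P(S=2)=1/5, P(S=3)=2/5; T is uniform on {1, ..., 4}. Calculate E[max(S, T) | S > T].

14/5

P(S > T) = 1/4.
Summing max(S,T)·P(x,y) over outcomes with S > T gives 7/10.
E[max(S, T) | S > T] = (7/10) / (1/4) = 14/5.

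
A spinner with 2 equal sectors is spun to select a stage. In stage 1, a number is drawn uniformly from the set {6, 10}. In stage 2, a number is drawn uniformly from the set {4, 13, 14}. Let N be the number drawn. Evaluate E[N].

55/6

E[N | stage 1] = (6+10)/2 = 8.
E[N | stage 2] = (4+13+14)/3 = 31/3.
By the law of total expectation,
E[N] = (1/2)·(8) + (1/2)·(31/3) = 55/6.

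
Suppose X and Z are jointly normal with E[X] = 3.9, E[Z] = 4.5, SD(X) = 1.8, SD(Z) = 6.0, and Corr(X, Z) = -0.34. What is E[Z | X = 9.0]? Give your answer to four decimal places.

The regression of Z on X has slope ρ·σ_Z/σ_X and passes through (μ_X, μ_Z).
E[Z | X=9.0] = 4.5 + (-0.34)·(6.0/1.8)·(9.0 − (3.9)) = 4.5 + (-1.13333)·(5.1) = -1.2800.

-1.2800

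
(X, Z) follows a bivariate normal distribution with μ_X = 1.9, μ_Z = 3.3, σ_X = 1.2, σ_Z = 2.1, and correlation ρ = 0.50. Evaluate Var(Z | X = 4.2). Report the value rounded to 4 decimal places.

Var(Z | X=x) = (1 − ρ²)·σ_Z².
Var(Z | X=4.2) = (2.1)²·(1 − (0.50)²) = 4.41·0.75 = 3.3075.

3.3075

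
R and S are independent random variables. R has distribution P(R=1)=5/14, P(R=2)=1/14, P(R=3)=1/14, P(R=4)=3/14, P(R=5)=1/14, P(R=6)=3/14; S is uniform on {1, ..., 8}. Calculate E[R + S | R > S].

P(R > S) = 31/112.
Summing (R+S)·P(x,y) over outcomes with R > S gives 33/16.
E[R + S | R > S] = (33/16) / (31/112) = 231/31.

231/31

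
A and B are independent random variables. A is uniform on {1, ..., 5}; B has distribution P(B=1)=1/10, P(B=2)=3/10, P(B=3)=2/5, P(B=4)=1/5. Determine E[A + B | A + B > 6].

129/17

P(A + B > 6) = 17/50.
Summing (A+B)·P(x,y) over outcomes with A + B > 6 gives 129/50.
E[A + B | A + B > 6] = (129/50) / (17/50) = 129/17.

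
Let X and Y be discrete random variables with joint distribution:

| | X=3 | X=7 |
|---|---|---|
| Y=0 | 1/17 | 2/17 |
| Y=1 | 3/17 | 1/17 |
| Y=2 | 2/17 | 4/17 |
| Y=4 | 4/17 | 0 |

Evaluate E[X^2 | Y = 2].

107/3

P(Y = 2) = 6/17.
Σ X^2·P over the event = 9·(2/17) + 49·(4/17) = 214/17.
E[X^2 | Y = 2] = (214/17) / (6/17) = 107/3.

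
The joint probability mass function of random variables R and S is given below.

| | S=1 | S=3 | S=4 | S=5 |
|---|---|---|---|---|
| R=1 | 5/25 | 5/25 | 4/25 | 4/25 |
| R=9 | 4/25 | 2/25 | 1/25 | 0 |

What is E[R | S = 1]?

41/9

P(S = 1) = 9/25.
Σ R·P over the event = 1·(5/25) + 9·(4/25) = 41/25.
E[R | S = 1] = (41/25) / (9/25) = 41/9.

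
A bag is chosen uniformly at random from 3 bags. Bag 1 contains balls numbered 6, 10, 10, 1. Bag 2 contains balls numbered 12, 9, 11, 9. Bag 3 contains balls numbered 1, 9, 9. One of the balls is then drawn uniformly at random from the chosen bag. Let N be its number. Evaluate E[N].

E[N | bag 1] = (6+10+10+1)/4 = 27/4.
E[N | bag 2] = (12+9+11+9)/4 = 41/4.
E[N | bag 3] = (1+9+9)/3 = 19/3.
By the law of total expectation,
E[N] = (1/3)·(27/4) + (1/3)·(41/4) + (1/3)·(19/3) = 70/9.

70/9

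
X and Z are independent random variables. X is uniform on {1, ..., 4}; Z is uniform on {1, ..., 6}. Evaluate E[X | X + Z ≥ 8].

10/3

Outcomes with X + Z ≥ 8: (2,6), (3,5), (3,6), (4,4), (4,5), (4,6), each with probability 1/24.
E[X | X + Z ≥ 8] = (2 + 3 + 3 + 4 + 4 + 4) / 6 = 10/3.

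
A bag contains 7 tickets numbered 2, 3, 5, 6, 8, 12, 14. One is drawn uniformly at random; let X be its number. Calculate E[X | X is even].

P(X is even) = 5/7.
Σ over the event: 2·1/7 + 6·1/7 + 8·1/7 + 12·1/7 + 14·1/7 = 6.
E[X | X is even] = (6) / (5/7) = 42/5.

42/5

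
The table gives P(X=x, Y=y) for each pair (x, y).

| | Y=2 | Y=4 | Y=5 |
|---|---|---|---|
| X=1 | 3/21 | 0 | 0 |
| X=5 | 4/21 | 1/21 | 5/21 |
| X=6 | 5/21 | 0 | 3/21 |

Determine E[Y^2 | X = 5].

157/10

P(X = 5) = 10/21.
Σ Y^2·P over the event = 4·(4/21) + 16·(1/21) + 25·(5/21) = 157/21.
E[Y^2 | X = 5] = (157/21) / (10/21) = 157/10.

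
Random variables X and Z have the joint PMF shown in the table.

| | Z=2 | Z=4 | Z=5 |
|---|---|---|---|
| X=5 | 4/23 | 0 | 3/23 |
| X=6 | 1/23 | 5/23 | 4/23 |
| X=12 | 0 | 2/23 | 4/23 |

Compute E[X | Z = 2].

P(Z = 2) = 5/23.
Summing X·P(X=x,Z=y) over the conditioning event gives 26/23.
E[X | Z = 2] = (26/23) / (5/23) = 26/5.

26/5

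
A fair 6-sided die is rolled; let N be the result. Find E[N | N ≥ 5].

Given N ≥ 5, N is equally likely to be any of {5, 6}.
E[N | N ≥ 5] = (5 + 6) / 2 = 11/2.

11/2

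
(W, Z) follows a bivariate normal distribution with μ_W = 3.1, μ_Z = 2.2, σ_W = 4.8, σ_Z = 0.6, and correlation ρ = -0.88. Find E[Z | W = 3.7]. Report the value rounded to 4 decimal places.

For a bivariate normal, E[Z | W=x] = μ_Z + ρ·(σ_Z/σ_W)·(x − μ_W).
E[Z | W=3.7] = 2.2 + (-0.88)·(0.6/4.8)·(3.7 − (3.1)) = 2.2 + (-0.11)·(0.6) = 2.1340.

2.1340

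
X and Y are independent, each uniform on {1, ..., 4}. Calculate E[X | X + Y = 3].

P(X + Y = 3) = 1/8.
Summing X·P(x,y) over outcomes with X + Y = 3 gives 3/16.
E[X | X + Y = 3] = (3/16) / (1/8) = 3/2.

3/2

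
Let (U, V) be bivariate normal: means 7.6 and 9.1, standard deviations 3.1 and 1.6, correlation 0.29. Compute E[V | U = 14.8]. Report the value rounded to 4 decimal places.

10.1777

E[V | U=x] = μ_V + ρ(σ_V/σ_U)(x − μ_U) for jointly normal variables.
E[V | U=14.8] = 9.1 + (0.29)·(1.6/3.1)·(14.8 − (7.6)) = 9.1 + (0.14968)·(7.2) = 10.1777.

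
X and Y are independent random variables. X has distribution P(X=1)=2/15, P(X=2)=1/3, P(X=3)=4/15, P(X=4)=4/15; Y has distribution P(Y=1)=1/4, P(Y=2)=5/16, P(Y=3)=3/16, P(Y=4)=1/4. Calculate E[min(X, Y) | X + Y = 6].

29/13

P(X + Y = 6) = 13/60.
Summing min(X,Y)·P(x,y) over outcomes with X + Y = 6 gives 29/60.
E[min(X, Y) | X + Y = 6] = (29/60) / (13/60) = 29/13.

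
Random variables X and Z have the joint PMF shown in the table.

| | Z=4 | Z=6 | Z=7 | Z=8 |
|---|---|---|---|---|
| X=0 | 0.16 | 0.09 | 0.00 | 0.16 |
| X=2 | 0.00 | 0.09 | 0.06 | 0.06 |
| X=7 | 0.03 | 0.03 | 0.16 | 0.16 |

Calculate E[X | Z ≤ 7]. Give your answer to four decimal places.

2.9677

P(Z ≤ 7) = 0.62.
Σ X·P over the event = 0·(0.16) + 0·(0.09) + 2·(0.09) + 2·(0.06) + 7·(0.03) + 7·(0.03) + 7·(0.16) = 1.84.
E[X | Z ≤ 7] = (1.84) / (0.62) = 2.9677.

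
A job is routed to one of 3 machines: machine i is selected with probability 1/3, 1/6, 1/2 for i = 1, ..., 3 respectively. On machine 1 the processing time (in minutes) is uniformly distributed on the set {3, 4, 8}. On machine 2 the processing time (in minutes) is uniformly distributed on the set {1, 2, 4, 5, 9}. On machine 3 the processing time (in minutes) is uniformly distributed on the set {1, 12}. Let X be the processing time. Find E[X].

337/60

E[X | machine 1] = (3+4+8)/3 = 5.
E[X | machine 2] = (1+2+4+5+9)/5 = 21/5.
E[X | machine 3] = (1+12)/2 = 13/2.
By the law of total expectation,
E[X] = (1/3)·(5) + (1/6)·(21/5) + (1/2)·(13/2) = 337/60.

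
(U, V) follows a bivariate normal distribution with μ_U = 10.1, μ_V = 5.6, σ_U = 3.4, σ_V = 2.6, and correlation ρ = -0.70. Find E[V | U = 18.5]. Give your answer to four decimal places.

E[V | U=x] = μ_V + ρ(σ_V/σ_U)(x − μ_U) for jointly normal variables.
E[V | U=18.5] = 5.6 + (-0.70)·(2.6/3.4)·(18.5 − (10.1)) = 5.6 + (-0.535294)·(8.4) = 1.1035.

1.1035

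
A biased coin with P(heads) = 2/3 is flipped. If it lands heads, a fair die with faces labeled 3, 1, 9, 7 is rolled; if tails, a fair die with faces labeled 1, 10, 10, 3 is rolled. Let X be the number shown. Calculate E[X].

E[X | heads] = (3+1+9+7)/4 = 5.
E[X | tails] = (1+10+10+3)/4 = 6.
By the law of total expectation,
E[X] = (2/3)·(5) + (1/3)·(6) = 16/3.

16/3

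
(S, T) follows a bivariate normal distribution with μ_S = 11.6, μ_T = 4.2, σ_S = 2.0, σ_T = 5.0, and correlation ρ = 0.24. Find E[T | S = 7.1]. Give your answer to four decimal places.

1.5000

E[T | S=x] = μ_T + ρ(σ_T/σ_S)(x − μ_S) for jointly normal variables.
E[T | S=7.1] = 4.2 + (0.24)·(5.0/2.0)·(7.1 − (11.6)) = 4.2 + (0.6)·(-4.5) = 1.5000.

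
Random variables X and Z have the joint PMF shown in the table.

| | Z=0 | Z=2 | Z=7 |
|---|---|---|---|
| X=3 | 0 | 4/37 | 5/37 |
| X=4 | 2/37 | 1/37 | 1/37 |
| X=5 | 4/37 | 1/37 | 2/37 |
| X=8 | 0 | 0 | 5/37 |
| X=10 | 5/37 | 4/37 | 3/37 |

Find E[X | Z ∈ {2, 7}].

80/13

P(Z ∈ {2, 7}) = 26/37.
Summing X·P(X=x,Z=y) over the conditioning event gives 160/37.
E[X | Z ∈ {2, 7}] = (160/37) / (26/37) = 80/13.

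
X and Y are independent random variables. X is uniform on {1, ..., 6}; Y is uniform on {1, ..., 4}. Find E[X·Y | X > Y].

145/14

P(X > Y) = 7/12.
Summing XY·P(x,y) over outcomes with X > Y gives 145/24.
E[X·Y | X > Y] = (145/24) / (7/12) = 145/14.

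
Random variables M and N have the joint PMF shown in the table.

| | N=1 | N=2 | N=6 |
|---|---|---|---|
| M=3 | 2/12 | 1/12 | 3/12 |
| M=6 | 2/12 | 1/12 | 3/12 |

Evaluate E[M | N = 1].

9/2

P(N = 1) = 1/3.
Σ M·P over the event = 3·(2/12) + 6·(2/12) = 3/2.
E[M | N = 1] = (3/2) / (1/3) = 9/2.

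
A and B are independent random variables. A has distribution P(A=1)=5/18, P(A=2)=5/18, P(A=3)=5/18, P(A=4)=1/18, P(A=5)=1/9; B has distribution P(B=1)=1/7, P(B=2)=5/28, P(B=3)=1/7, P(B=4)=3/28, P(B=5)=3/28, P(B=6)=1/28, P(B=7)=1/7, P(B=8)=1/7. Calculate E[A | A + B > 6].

P(A + B > 6) = 247/504.
Summing A·P(x,y) over outcomes with A + B > 6 gives 353/252.
E[A | A + B > 6] = (353/252) / (247/504) = 706/247.

706/247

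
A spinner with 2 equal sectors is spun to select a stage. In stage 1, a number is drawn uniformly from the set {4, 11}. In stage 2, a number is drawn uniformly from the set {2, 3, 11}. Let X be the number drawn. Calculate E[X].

E[X | stage 1] = (4+11)/2 = 15/2.
E[X | stage 2] = (2+3+11)/3 = 16/3.
By the law of total expectation,
E[X] = (1/2)·(15/2) + (1/2)·(16/3) = 77/12.

77/12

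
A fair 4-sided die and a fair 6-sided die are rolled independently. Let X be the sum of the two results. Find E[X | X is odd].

P(X is odd) = 1/2.
Σ over the event: 3·1/12 + 5·1/6 + 7·1/6 + 9·1/12 = 3.
E[X | X is odd] = (3) / (1/2) = 6.

6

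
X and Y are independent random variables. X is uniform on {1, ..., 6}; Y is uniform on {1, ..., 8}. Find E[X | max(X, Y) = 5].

35/9

Outcomes with max(X, Y) = 5: (1,5), (2,5), (3,5), (4,5), (5,1), (5,2), (5,3), (5,4), (5,5), each with probability 1/48.
E[X | max(X, Y) = 5] = (1 + 2 + 3 + 4 + 5 + 5 + 5 + 5 + 5) / 9 = 35/9.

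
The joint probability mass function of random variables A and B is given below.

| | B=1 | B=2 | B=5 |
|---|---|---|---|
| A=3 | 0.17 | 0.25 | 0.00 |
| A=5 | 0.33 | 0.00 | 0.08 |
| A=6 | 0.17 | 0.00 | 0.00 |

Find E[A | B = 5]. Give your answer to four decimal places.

5.0000

P(B = 5) = 0.08.
Σ A·P over the event = 5·(0.08) = 0.40.
E[A | B = 5] = (0.40) / (0.08) = 5.0000.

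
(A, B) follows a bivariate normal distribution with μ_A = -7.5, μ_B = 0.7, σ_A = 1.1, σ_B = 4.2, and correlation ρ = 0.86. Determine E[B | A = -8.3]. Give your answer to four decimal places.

The regression of B on A has slope ρ·σ_B/σ_A and passes through (μ_A, μ_B).
E[B | A=-8.3] = 0.7 + (0.86)·(4.2/1.1)·(-8.3 − (-7.5)) = 0.7 + (3.2836)·(-0.8) = -1.9269.

-1.9269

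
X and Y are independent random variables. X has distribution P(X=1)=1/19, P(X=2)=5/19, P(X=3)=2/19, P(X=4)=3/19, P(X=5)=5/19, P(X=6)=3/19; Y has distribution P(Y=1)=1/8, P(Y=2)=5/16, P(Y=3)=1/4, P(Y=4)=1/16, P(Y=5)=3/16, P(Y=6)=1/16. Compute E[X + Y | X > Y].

P(X > Y) = 81/152.
Summing (X+Y)·P(x,y) over outcomes with X > Y gives 1139/304.
E[X + Y | X > Y] = (1139/304) / (81/152) = 1139/162.

1139/162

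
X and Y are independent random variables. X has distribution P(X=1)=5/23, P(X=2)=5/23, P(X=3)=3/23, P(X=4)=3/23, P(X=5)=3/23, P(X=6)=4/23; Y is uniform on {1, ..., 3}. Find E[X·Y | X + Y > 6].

P(X + Y > 6) = 7/23.
Summing XY·P(x,y) over outcomes with X + Y > 6 gives 85/23.
E[X·Y | X + Y > 6] = (85/23) / (7/23) = 85/7.

85/7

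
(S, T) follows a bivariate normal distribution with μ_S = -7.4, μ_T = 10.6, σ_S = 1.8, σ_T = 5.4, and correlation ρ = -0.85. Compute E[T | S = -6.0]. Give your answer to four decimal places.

7.0300

For a bivariate normal, E[T | S=x] = μ_T + ρ·(σ_T/σ_S)·(x − μ_S).
E[T | S=-6.0] = 10.6 + (-0.85)·(5.4/1.8)·(-6.0 − (-7.4)) = 10.6 + (-2.55)·(1.4) = 7.0300.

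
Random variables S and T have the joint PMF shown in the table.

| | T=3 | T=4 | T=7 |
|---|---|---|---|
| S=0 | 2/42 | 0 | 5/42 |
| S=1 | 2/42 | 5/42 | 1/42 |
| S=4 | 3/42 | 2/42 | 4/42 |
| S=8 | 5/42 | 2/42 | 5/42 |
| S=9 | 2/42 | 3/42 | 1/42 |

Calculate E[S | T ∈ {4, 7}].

P(T ∈ {4, 7}) = 2/3.
Summing S·P(S=x,T=y) over the conditioning event gives 61/21.
E[S | T ∈ {4, 7}] = (61/21) / (2/3) = 61/14.

61/14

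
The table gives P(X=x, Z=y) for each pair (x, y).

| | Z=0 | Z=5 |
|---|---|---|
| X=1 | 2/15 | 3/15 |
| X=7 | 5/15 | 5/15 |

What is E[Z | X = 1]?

3

P(X = 1) = 1/3.
Σ Z·P over the event = 0·(2/15) + 5·(3/15) = 1.
E[Z | X = 1] = (1) / (1/3) = 3.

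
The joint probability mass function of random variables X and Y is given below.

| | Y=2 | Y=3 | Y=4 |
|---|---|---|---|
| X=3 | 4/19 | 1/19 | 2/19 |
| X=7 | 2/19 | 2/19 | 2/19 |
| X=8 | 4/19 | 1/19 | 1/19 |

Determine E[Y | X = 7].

P(X = 7) = 6/19.
Σ Y·P over the event = 2·(2/19) + 3·(2/19) + 4·(2/19) = 18/19.
E[Y | X = 7] = (18/19) / (6/19) = 3.

3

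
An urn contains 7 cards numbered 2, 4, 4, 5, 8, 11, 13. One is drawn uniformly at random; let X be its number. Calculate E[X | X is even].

9/2

P(X is even) = 4/7.
Σ over the event: 2·1/7 + 4·2/7 + 8·1/7 = 18/7.
E[X | X is even] = (18/7) / (4/7) = 9/2.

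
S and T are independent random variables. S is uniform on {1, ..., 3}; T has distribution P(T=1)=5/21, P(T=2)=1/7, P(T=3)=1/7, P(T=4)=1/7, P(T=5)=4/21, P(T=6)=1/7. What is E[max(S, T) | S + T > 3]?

P(S + T > 3) = 50/63.
Summing max(S,T)·P(x,y) over outcomes with S + T > 3 gives 23/7.
E[max(S, T) | S + T > 3] = (23/7) / (50/63) = 207/50.

207/50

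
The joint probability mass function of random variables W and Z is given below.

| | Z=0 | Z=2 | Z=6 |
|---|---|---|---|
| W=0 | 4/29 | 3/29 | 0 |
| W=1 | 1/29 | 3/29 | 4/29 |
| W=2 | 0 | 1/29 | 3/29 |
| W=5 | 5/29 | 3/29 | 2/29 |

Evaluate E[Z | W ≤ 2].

P(W ≤ 2) = 19/29.
Σ Z·P over the event = 0·(4/29) + 2·(3/29) + 0·(1/29) + 2·(3/29) + 6·(4/29) + 2·(1/29) + 6·(3/29) = 56/29.
E[Z | W ≤ 2] = (56/29) / (19/29) = 56/19.

56/19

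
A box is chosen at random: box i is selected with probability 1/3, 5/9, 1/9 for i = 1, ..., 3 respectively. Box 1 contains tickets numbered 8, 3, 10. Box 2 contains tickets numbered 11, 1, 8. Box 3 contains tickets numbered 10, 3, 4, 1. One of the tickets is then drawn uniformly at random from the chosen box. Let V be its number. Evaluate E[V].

E[V | box 1] = (8+3+10)/3 = 7.
E[V | box 2] = (11+1+8)/3 = 20/3.
E[V | box 3] = (10+3+4+1)/4 = 9/2.
E[V] = (1/3)·(7) + (5/9)·(20/3) + (1/9)·(9/2) = 353/54.

353/54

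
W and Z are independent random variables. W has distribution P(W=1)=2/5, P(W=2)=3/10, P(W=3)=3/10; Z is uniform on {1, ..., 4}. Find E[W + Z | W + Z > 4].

P(W + Z > 4) = 19/40.
Summing (W+Z)·P(x,y) over outcomes with W + Z > 4 gives 107/40.
E[W + Z | W + Z > 4] = (107/40) / (19/40) = 107/19.

107/19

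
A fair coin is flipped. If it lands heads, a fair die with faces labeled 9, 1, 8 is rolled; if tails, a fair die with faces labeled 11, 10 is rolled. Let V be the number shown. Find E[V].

E[V | heads] = (9+1+8)/3 = 6.
E[V | tails] = (11+10)/2 = 21/2.
E[V] = (1/2)·(6) + (1/2)·(21/2) = 33/4.

33/4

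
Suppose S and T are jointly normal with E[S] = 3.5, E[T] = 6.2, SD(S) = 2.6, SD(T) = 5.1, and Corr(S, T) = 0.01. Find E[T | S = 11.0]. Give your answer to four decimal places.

6.3471

The regression of T on S has slope ρ·σ_T/σ_S and passes through (μ_S, μ_T).
E[T | S=11.0] = 6.2 + (0.01)·(5.1/2.6)·(11.0 − (3.5)) = 6.2 + (0.019615)·(7.5) = 6.3471.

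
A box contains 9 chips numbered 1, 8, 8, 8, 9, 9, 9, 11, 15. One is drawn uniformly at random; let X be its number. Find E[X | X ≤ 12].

63/8

P(X ≤ 12) = 8/9.
Σ over the event: 1·1/9 + 8·1/3 + 9·1/3 + 11·1/9 = 7.
E[X | X ≤ 12] = (7) / (8/9) = 63/8.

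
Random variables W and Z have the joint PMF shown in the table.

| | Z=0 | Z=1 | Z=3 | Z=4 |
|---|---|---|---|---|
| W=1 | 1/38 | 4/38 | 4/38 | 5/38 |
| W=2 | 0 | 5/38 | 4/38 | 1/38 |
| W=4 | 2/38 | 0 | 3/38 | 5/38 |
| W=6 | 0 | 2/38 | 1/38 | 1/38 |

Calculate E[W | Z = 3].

P(Z = 3) = 6/19.
Σ W·P over the event = 1·(4/38) + 2·(4/38) + 4·(3/38) + 6·(1/38) = 15/19.
E[W | Z = 3] = (15/19) / (6/19) = 5/2.

5/2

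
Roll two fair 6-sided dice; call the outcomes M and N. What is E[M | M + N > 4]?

58/15

P(M + N > 4) = 5/6.
Summing M·P(x,y) over outcomes with M + N > 4 gives 29/9.
E[M | M + N > 4] = (29/9) / (5/6) = 58/15.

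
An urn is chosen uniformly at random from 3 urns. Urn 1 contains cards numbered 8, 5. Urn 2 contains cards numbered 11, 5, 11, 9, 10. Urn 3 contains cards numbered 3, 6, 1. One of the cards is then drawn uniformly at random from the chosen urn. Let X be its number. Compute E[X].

E[X | urn 1] = (8+5)/2 = 13/2.
E[X | urn 2] = (11+5+11+9+10)/5 = 46/5.
E[X | urn 3] = (3+6+1)/3 = 10/3.
E[X] = (1/3)·(13/2) + (1/3)·(46/5) + (1/3)·(10/3) = 571/90.

571/90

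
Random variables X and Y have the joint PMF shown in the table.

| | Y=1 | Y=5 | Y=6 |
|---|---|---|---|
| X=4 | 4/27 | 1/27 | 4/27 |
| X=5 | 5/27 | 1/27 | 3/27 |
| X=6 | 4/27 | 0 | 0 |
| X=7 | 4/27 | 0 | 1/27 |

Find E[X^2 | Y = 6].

47/2

P(Y = 6) = 8/27.
Σ X^2·P over the event = 16·(4/27) + 25·(3/27) + 49·(1/27) = 188/27.
E[X^2 | Y = 6] = (188/27) / (8/27) = 47/2.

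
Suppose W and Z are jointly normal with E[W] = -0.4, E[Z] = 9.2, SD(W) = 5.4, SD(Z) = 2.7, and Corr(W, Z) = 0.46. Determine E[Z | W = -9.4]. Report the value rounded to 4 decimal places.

E[Z | W=x] = μ_Z + ρ(σ_Z/σ_W)(x − μ_W) for jointly normal variables.
E[Z | W=-9.4] = 9.2 + (0.46)·(2.7/5.4)·(-9.4 − (-0.4)) = 9.2 + (0.23)·(-9) = 7.1300.

7.1300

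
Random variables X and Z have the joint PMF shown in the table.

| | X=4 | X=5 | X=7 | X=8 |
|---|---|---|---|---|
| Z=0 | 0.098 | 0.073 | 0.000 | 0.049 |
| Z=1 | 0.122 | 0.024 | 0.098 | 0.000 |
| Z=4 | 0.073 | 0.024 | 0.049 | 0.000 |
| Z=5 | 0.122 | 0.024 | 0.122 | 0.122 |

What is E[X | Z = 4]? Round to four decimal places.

P(Z = 4) = 0.146.
Σ X·P over the event = 4·(0.073) + 5·(0.024) + 7·(0.049) = 0.755.
E[X | Z = 4] = (0.755) / (0.146) = 5.1712.

5.1712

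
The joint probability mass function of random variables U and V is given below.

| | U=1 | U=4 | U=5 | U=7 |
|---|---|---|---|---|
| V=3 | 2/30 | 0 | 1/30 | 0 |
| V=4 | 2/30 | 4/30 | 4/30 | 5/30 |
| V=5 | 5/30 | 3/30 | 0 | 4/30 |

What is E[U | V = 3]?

P(V = 3) = 1/10.
Σ U·P over the event = 1·(2/30) + 5·(1/30) = 7/30.
E[U | V = 3] = (7/30) / (1/10) = 7/3.

7/3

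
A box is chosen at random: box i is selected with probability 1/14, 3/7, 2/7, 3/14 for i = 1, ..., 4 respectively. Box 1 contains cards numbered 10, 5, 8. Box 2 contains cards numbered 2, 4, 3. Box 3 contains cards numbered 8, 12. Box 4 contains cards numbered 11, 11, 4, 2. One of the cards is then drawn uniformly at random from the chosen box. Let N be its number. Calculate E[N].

E[N | box 1] = (10+5+8)/3 = 23/3.
E[N | box 2] = (2+4+3)/3 = 3.
E[N | box 3] = (8+12)/2 = 10.
E[N | box 4] = (11+11+4+2)/4 = 7.
E[N] = (1/14)·(23/3) + (3/7)·(3) + (2/7)·(10) + (3/14)·(7) = 130/21.

130/21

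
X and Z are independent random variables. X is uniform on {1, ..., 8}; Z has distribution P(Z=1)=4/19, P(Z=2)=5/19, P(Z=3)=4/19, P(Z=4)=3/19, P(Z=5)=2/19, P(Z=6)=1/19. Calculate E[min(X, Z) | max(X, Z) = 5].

34/13

P(max(X, Z) = 5) = 13/76.
Summing min(X,Z)·P(x,y) over outcomes with max(X, Z) = 5 gives 17/38.
E[min(X, Z) | max(X, Z) = 5] = (17/38) / (13/76) = 34/13.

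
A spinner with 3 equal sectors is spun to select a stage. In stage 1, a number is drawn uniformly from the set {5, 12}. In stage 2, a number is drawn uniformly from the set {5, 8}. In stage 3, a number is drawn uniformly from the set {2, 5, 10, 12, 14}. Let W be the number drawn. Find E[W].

118/15

E[W | stage 1] = (5+12)/2 = 17/2.
E[W | stage 2] = (5+8)/2 = 13/2.
E[W | stage 3] = (2+5+10+12+14)/5 = 43/5.
E[W] = (1/3)·(17/2) + (1/3)·(13/2) + (1/3)·(43/5) = 118/15.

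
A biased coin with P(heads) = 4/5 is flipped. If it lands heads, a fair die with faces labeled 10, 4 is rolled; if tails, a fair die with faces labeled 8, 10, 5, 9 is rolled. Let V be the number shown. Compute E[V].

36/5

E[V | heads] = (10+4)/2 = 7.
E[V | tails] = (8+10+5+9)/4 = 8.
By the law of total expectation,
E[V] = (4/5)·(7) + (1/5)·(8) = 36/5.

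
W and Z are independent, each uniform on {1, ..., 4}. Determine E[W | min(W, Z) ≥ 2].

3

P(min(W, Z) ≥ 2) = 9/16.
Summing W·P(x,y) over outcomes with min(W, Z) ≥ 2 gives 27/16.
E[W | min(W, Z) ≥ 2] = (27/16) / (9/16) = 3.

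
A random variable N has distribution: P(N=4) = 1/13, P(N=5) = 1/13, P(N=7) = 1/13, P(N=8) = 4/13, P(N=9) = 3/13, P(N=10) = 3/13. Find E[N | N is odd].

P(N is odd) = 5/13.
Σ over the event: 5·1/13 + 7·1/13 + 9·3/13 = 3.
E[N | N is odd] = (3) / (5/13) = 39/5.

39/5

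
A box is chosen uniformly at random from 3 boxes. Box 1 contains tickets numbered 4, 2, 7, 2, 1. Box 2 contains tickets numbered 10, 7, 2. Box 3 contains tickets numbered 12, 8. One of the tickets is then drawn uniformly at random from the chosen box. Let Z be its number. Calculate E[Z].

E[Z | box 1] = (4+2+7+2+1)/5 = 16/5.
E[Z | box 2] = (10+7+2)/3 = 19/3.
E[Z | box 3] = (12+8)/2 = 10.
By the law of total expectation,
E[Z] = (1/3)·(16/5) + (1/3)·(19/3) + (1/3)·(10) = 293/45.

293/45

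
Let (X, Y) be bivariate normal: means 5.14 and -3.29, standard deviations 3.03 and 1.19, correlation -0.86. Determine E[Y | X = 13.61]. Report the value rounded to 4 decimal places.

-6.1508

The regression of Y on X has slope ρ·σ_Y/σ_X and passes through (μ_X, μ_Y).
E[Y | X=13.61] = -3.29 + (-0.86)·(1.19/3.03)·(13.61 − (5.14)) = -3.29 + (-0.33776)·(8.47) = -6.1508.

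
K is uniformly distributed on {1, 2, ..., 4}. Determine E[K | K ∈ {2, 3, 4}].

3

P(K ∈ {2, 3, 4}) = 3/4.
Σ over the event: 2·1/4 + 3·1/4 + 4·1/4 = 9/4.
E[K | K ∈ {2, 3, 4}] = (9/4) / (3/4) = 3.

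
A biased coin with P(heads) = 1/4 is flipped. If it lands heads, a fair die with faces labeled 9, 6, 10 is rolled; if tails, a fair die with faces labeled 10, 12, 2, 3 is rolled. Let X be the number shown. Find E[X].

343/48

E[X | heads] = (9+6+10)/3 = 25/3.
E[X | tails] = (10+12+2+3)/4 = 27/4.
By the law of total expectation,
E[X] = (1/4)·(25/3) + (3/4)·(27/4) = 343/48.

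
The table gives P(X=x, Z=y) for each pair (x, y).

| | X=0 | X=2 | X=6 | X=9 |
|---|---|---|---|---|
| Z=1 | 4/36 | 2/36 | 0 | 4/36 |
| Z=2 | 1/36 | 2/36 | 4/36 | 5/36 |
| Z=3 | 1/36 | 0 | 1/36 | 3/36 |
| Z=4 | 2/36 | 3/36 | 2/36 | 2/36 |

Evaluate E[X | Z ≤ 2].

P(Z ≤ 2) = 11/18.
Σ X·P over the event = 0·(4/36) + 0·(1/36) + 2·(2/36) + 2·(2/36) + 6·(4/36) + 9·(4/36) + 9·(5/36) = 113/36.
E[X | Z ≤ 2] = (113/36) / (11/18) = 113/22.

113/22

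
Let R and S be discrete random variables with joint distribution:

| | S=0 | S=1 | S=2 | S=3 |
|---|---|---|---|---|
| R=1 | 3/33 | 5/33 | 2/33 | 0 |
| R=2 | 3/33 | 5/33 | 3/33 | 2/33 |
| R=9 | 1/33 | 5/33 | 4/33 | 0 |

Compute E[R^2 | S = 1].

P(S = 1) = 5/11.
Σ R^2·P over the event = 1·(5/33) + 4·(5/33) + 81·(5/33) = 430/33.
E[R^2 | S = 1] = (430/33) / (5/11) = 86/3.

86/3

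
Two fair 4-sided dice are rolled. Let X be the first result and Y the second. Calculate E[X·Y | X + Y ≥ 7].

40/3

Outcomes with X + Y ≥ 7: (3,4), (4,3), (4,4), each with probability 1/16.
E[X·Y | X + Y ≥ 7] = (12 + 12 + 16) / 3 = 40/3.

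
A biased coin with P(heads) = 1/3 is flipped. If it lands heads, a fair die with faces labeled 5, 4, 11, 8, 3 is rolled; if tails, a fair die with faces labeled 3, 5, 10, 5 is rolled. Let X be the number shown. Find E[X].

E[X | heads] = (5+4+11+8+3)/5 = 31/5.
E[X | tails] = (3+5+10+5)/4 = 23/4.
By the law of total expectation,
E[X] = (1/3)·(31/5) + (2/3)·(23/4) = 59/10.

59/10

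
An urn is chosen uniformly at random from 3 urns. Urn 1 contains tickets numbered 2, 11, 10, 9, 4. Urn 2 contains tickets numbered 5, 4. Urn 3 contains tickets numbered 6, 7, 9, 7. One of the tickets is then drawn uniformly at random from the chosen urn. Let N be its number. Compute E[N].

379/60

E[N | urn 1] = (2+11+10+9+4)/5 = 36/5.
E[N | urn 2] = (5+4)/2 = 9/2.
E[N | urn 3] = (6+7+9+7)/4 = 29/4.
By the law of total expectation,
E[N] = (1/3)·(36/5) + (1/3)·(9/2) + (1/3)·(29/4) = 379/60.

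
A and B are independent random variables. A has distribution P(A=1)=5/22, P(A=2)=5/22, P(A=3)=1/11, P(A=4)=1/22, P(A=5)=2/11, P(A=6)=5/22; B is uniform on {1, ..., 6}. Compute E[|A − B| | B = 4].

P(B = 4) = 1/6.
Summing |A−B|·P(x,y) over outcomes with B = 4 gives 41/132.
E[|A − B| | B = 4] = (41/132) / (1/6) = 41/22.

41/22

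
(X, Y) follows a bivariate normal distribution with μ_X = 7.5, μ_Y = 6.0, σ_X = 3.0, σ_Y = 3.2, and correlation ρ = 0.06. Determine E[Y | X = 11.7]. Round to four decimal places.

For a bivariate normal, E[Y | X=x] = μ_Y + ρ·(σ_Y/σ_X)·(x − μ_X).
E[Y | X=11.7] = 6.0 + (0.06)·(3.2/3.0)·(11.7 − (7.5)) = 6.0 + (0.064)·(4.2) = 6.2688.

6.2688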